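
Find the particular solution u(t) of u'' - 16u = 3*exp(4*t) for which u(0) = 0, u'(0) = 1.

Characteristic equation r² - 16 = 0 factors as (r + 4)(r - 4) = 0, so r = -4, 4.
Hence u_h = C1*exp(-4*t) + C2*exp(4*t).
Since exp(4*t) solves the homogeneous equation (r = 4 is a root of multiplicity 1), multiply the trial by t. Try u_p = A*t*exp(4*t). Substituting into the equation and dividing by exp(4*t) gives A = 3/8, so u_p = 3*t*exp(4*t)/8.
General solution: u = C1*exp(-4*t) + C2*exp(4*t) + 3*t*exp(4*t)/8.
Apply the initial conditions: u(0) = C1 + C2 = 0 and u'(0) = 3/8 - 4*C1 + 4*C2 = 1. Solving gives C1 = -5/64, C2 = 5/64.

u = -5*exp(-4*t)/64 + 5*exp(4*t)/64 + 3*t*exp(4*t)/8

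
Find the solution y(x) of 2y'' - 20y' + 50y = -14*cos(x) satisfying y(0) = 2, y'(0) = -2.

y = -42*cos(x)/169 + 35*sin(x)/338 + 380*exp(5*x)/169 - 347*x*exp(5*x)/26

Divide through by 2: y'' - 10y' + 25y = -7*cos(x).
Characteristic equation r² - 10r + 25 = 0 has discriminant (-10)² - 4·(25) = 0, so r = 5 is a repeated root.
Hence y_h = (C1 + C2*x)*exp(5*x).
Try y_p = A*cos(x) + B*sin(x). Substituting and equating the coefficients of cos(x) and sin(x) gives A = -42/169, B = 35/338, so y_p = -42*cos(x)/169 + 35*sin(x)/338.
General solution: y = -42*cos(x)/169 + 35*sin(x)/338 + C1*exp(5*x) + C2*x*exp(5*x).
Apply the initial conditions: y(0) = -42/169 + C1 = 2 and y'(0) = 35/338 + C2 + 5*C1 = -2. Solving gives C1 = 380/169, C2 = -347/26.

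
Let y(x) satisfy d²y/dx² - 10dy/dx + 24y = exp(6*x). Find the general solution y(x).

y = C1*exp(6*x) + C2*exp(4*x) + x*exp(6*x)/2

Characteristic equation r² - 10r + 24 = 0 factors as (r - 6)(r - 4) = 0, so r = 6, 4.
Hence y_h = C1*exp(6*x) + C2*exp(4*x).
Since exp(6*x) solves the homogeneous equation (r = 6 is a root of multiplicity 1), multiply the trial by x. Try y_p = A*x*exp(6*x). Substituting into the equation and dividing by exp(6*x) gives A = 1/2, so y_p = x*exp(6*x)/2.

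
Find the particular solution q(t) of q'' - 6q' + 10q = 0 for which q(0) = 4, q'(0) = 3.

Characteristic equation r² - 6r + 10 = 0 has discriminant (-6)² - 4·(10) = -4 < 0, so r = 3 ± i.
Hence q_h = C1*cos(t)*exp(3*t) + C2*exp(3*t)*sin(t).
Apply the initial conditions: q(0) = C1 = 4 and q'(0) = C2 + 3*C1 = 3. Solving gives C1 = 4, C2 = -9.

q = -9*exp(3*t)*sin(t) + 4*cos(t)*exp(3*t)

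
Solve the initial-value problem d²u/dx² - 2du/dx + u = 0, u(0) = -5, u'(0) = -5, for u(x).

Characteristic equation r² - 2r + 1 = 0 has discriminant (-2)² - 4·(1) = 0, so r = 1 is a repeated root.
Hence u_h = (C1 + C2*x)*exp(x).
Apply the initial conditions: u(0) = C1 = -5 and u'(0) = C1 + C2 = -5. Solving gives C1 = -5, C2 = 0.

u = -5*exp(x)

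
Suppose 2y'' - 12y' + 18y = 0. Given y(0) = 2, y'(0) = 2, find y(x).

Divide through by 2: y'' - 6y' + 9y = 0.
Characteristic equation r² - 6r + 9 = 0 has discriminant (-6)² - 4·(9) = 0, so r = 3 is a repeated root.
Hence y_h = (C1 + C2*x)*exp(3*x).
Apply the initial conditions: y(0) = C1 = 2 and y'(0) = C2 + 3*C1 = 2. Solving gives C1 = 2, C2 = -4.

y = 2*exp(3*x) - 4*x*exp(3*x)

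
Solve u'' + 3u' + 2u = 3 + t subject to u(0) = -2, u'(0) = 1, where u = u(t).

u = 3/4 + t/2 - 5*exp(-t) + 9*exp(-2*t)/4

Characteristic equation r² + 3r + 2 = 0 factors as (r + 1)(r + 2) = 0, so r = -1, -2.
Hence u_h = C1*exp(-t) + C2*exp(-2*t).
For the particular solution try u_p = A0 + A1*t. Substituting and matching coefficients of each power of t gives A0 = 3/4, A1 = 1/2, so u_p = 3/4 + t/2.
General solution: u = 3/4 + t/2 + C1*exp(-t) + C2*exp(-2*t).
Apply the initial conditions: u(0) = 3/4 + C1 + C2 = -2 and u'(0) = 1/2 - C1 - 2*C2 = 1. Solving gives C1 = -5, C2 = 9/4.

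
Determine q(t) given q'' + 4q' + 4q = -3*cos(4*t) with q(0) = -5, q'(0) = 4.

q = -509*exp(-2*t)/100 - 3*sin(4*t)/25 + 9*cos(4*t)/100 - 57*t*exp(-2*t)/10

Characteristic equation r² + 4r + 4 = 0 has discriminant (4)² - 4·(4) = 0, so r = -2 is a repeated root.
Hence q_h = (C1 + C2*t)*exp(-2*t).
Try q_p = A*cos(4*t) + B*sin(4*t). Substituting and equating the coefficients of cos(4t) and sin(4t) gives A = 9/100, B = -3/25, so q_p = -3*sin(4*t)/25 + 9*cos(4*t)/100.
General solution: q = -3*sin(4*t)/25 + 9*cos(4*t)/100 + C1*exp(-2*t) + C2*t*exp(-2*t).
Apply the initial conditions: q(0) = 9/100 + C1 = -5 and q'(0) = -12/25 + C2 - 2*C1 = 4. Solving gives C1 = -509/100, C2 = -57/10.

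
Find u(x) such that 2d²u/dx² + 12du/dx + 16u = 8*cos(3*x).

u = -4*cos(3*x)/325 + 72*sin(3*x)/325 + C1*exp(-4*x) + C2*exp(-2*x)

Divide through by 2: u'' + 6u' + 8u = 4*cos(3*x).
Characteristic equation r² + 6r + 8 = 0 factors as (r + 4)(r + 2) = 0, so r = -4, -2.
Hence u_h = C1*exp(-4*x) + C2*exp(-2*x).
Try u_p = A*cos(3*x) + B*sin(3*x). Substituting and equating the coefficients of cos(3x) and sin(3x) gives A = -4/325, B = 72/325, so u_p = -4*cos(3*x)/325 + 72*sin(3*x)/325.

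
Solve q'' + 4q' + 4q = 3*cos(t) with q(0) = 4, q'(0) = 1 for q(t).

Characteristic equation r² + 4r + 4 = 0 has discriminant (4)² - 4·(4) = 0, so r = -2 is a repeated root.
Hence q_h = (C1 + C2*t)*exp(-2*t).
Try q_p = A*cos(t) + B*sin(t). Substituting and equating the coefficients of cos(t) and sin(t) gives A = 9/25, B = 12/25, so q_p = 9*cos(t)/25 + 12*sin(t)/25.
General solution: q = 9*cos(t)/25 + 12*sin(t)/25 + C1*exp(-2*t) + C2*t*exp(-2*t).
Apply the initial conditions: q(0) = 9/25 + C1 = 4 and q'(0) = 12/25 + C2 - 2*C1 = 1. Solving gives C1 = 91/25, C2 = 39/5.

q = 9*cos(t)/25 + 12*sin(t)/25 + 91*exp(-2*t)/25 + 39*t*exp(-2*t)/5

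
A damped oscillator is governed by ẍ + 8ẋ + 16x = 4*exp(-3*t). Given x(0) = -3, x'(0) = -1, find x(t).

x = -7*exp(-4*t) + 4*exp(-3*t) - 17*t*exp(-4*t)

Characteristic equation r² + 8r + 16 = 0 has discriminant (8)² - 4·(16) = 0, so r = -4 is a repeated root.
Hence x_h = (C1 + C2*t)*exp(-4*t).
Try x_p = A*exp(-3*t). Substituting into the equation and dividing by exp(-3*t) gives A = 4, so x_p = 4*exp(-3*t).
General solution: x = 4*exp(-3*t) + C1*exp(-4*t) + C2*t*exp(-4*t).
Apply the initial conditions: x(0) = 4 + C1 = -3 and x'(0) = -12 + C2 - 4*C1 = -1. Solving gives C1 = -7, C2 = -17.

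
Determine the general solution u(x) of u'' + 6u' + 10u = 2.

u = 1/5 + C1*cos(x)*exp(-3*x) + C2*exp(-3*x)*sin(x)

Characteristic equation r² + 6r + 10 = 0 has discriminant (6)² - 4·(10) = -4 < 0, so r = -3 ± i.
Hence u_h = C1*cos(x)*exp(-3*x) + C2*exp(-3*x)*sin(x).
For the particular solution try u_p = A0. Substituting and matching coefficients of each power of x gives A0 = 1/5, so u_p = 1/5.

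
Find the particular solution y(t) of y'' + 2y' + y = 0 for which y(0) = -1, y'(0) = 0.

y = -exp(-t) - t*exp(-t)

Characteristic equation r² + 2r + 1 = 0 has discriminant (2)² - 4·(1) = 0, so r = -1 is a repeated root.
Hence y_h = (C1 + C2*t)*exp(-t).
Apply the initial conditions: y(0) = C1 = -1 and y'(0) = C2 - C1 = 0. Solving gives C1 = -1, C2 = -1.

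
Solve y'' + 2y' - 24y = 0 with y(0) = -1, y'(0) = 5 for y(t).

Characteristic equation r² + 2r - 24 = 0 factors as (r + 6)(r - 4) = 0, so r = -6, 4.
Hence y_h = C1*exp(-6*t) + C2*exp(4*t).
Apply the initial conditions: y(0) = C1 + C2 = -1 and y'(0) = -6*C1 + 4*C2 = 5. Solving gives C1 = -9/10, C2 = -1/10.

y = -9*exp(-6*t)/10 - exp(4*t)/10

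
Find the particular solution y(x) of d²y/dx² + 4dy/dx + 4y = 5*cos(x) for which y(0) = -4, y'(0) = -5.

Characteristic equation r² + 4r + 4 = 0 has discriminant (4)² - 4·(4) = 0, so r = -2 is a repeated root.
Hence y_h = (C1 + C2*x)*exp(-2*x).
Try y_p = A*cos(x) + B*sin(x). Substituting and equating the coefficients of cos(x) and sin(x) gives A = 3/5, B = 4/5, so y_p = 3*cos(x)/5 + 4*sin(x)/5.
General solution: y = 3*cos(x)/5 + 4*sin(x)/5 + C1*exp(-2*x) + C2*x*exp(-2*x).
Apply the initial conditions: y(0) = 3/5 + C1 = -4 and y'(0) = 4/5 + C2 - 2*C1 = -5. Solving gives C1 = -23/5, C2 = -15.

y = -23*exp(-2*x)/5 + 3*cos(x)/5 + 4*sin(x)/5 - 15*x*exp(-2*x)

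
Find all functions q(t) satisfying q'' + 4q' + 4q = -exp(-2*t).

Characteristic equation r² + 4r + 4 = 0 has discriminant (4)² - 4·(4) = 0, so r = -2 is a repeated root.
Hence q_h = (C1 + C2*t)*exp(-2*t).
Since exp(-2*t) solves the homogeneous equation (r = -2 is a root of multiplicity 2), multiply the trial by t^2. Try q_p = A*t^2*exp(-2*t). Substituting into the equation and dividing by exp(-2*t) gives A = -1/2, so q_p = -t^2*exp(-2*t)/2.

q = C1*exp(-2*t) - t**2*exp(-2*t)/2 + C2*t*exp(-2*t)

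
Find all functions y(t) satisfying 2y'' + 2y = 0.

Divide through by 2: y'' + y = 0.
Characteristic equation r² + 1 = 0 has discriminant (0)² - 4·(1) = -4 < 0, so r = ± i.
Hence y_h = C1*cos(t) + C2*sin(t).

y = C1*cos(t) + C2*sin(t)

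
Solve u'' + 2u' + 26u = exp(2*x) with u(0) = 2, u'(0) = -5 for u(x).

Characteristic equation r² + 2r + 26 = 0 has discriminant (2)² - 4·(26) = -100 < 0, so r = -1 ± 5i.
Hence u_h = C1*cos(5*x)*exp(-x) + C2*exp(-x)*sin(5*x).
Try u_p = A*exp(2*x). Substituting into the equation and dividing by exp(2*x) gives A = 1/34, so u_p = exp(2*x)/34.
General solution: u = exp(2*x)/34 + C1*cos(5*x)*exp(-x) + C2*exp(-x)*sin(5*x).
Apply the initial conditions: u(0) = 1/34 + C1 = 2 and u'(0) = 1/17 - C1 + 5*C2 = -5. Solving gives C1 = 67/34, C2 = -21/34.

u = exp(2*x)/34 - 21*exp(-x)*sin(5*x)/34 + 67*cos(5*x)*exp(-x)/34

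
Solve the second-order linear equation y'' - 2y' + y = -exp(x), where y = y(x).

Characteristic equation r² - 2r + 1 = 0 has discriminant (-2)² - 4·(1) = 0, so r = 1 is a repeated root.
Hence y_h = (C1 + C2*x)*exp(x).
Since exp(x) solves the homogeneous equation (r = 1 is a root of multiplicity 2), multiply the trial by x^2. Try y_p = A*x^2*exp(x). Substituting into the equation and dividing by exp(x) gives A = -1/2, so y_p = -x^2*exp(x)/2.

y = C1*exp(x) - x**2*exp(x)/2 + C2*x*exp(x)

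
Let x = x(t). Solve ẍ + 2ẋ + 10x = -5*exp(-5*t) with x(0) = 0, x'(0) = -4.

x = -exp(-5*t)/5 - 8*exp(-t)*sin(3*t)/5 + cos(3*t)*exp(-t)/5

Characteristic equation r² + 2r + 10 = 0 has discriminant (2)² - 4·(10) = -36 < 0, so r = -1 ± 3i.
Hence x_h = C1*cos(3*t)*exp(-t) + C2*exp(-t)*sin(3*t).
Try x_p = A*exp(-5*t). Substituting into the equation and dividing by exp(-5*t) gives A = -1/5, so x_p = -exp(-5*t)/5.
General solution: x = -exp(-5*t)/5 + C1*cos(3*t)*exp(-t) + C2*exp(-t)*sin(3*t).
Apply the initial conditions: x(0) = -1/5 + C1 = 0 and x'(0) = 1 - C1 + 3*C2 = -4. Solving gives C1 = 1/5, C2 = -8/5.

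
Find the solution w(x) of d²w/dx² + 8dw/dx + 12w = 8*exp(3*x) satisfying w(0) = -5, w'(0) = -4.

w = -89*exp(-2*x)/10 + 8*exp(3*x)/45 + 67*exp(-6*x)/18

Characteristic equation r² + 8r + 12 = 0 factors as (r + 6)(r + 2) = 0, so r = -6, -2.
Hence w_h = C1*exp(-6*x) + C2*exp(-2*x).
Try w_p = A*exp(3*x). Substituting into the equation and dividing by exp(3*x) gives A = 8/45, so w_p = 8*exp(3*x)/45.
General solution: w = 8*exp(3*x)/45 + C1*exp(-6*x) + C2*exp(-2*x).
Apply the initial conditions: w(0) = 8/45 + C1 + C2 = -5 and w'(0) = 8/15 - 6*C1 - 2*C2 = -4. Solving gives C1 = 67/18, C2 = -89/10.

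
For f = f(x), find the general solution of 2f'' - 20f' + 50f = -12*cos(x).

f = -36*cos(x)/169 + 15*sin(x)/169 + C1*exp(5*x) + C2*x*exp(5*x)

Divide through by 2: f'' - 10f' + 25f = -6*cos(x).
Characteristic equation r² - 10r + 25 = 0 has discriminant (-10)² - 4·(25) = 0, so r = 5 is a repeated root.
Hence f_h = (C1 + C2*x)*exp(5*x).
Try f_p = A*cos(x) + B*sin(x). Substituting and equating the coefficients of cos(x) and sin(x) gives A = -36/169, B = 15/169, so f_p = -36*cos(x)/169 + 15*sin(x)/169.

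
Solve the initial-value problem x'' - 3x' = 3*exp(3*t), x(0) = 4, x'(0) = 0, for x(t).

x = 13/3 - exp(3*t)/3 + t*exp(3*t)

Characteristic equation r² - 3r = 0 factors as (r - 3)r = 0, so r = 3, 0.
Hence x_h = C1*exp(3*t) + C2.
Since exp(3*t) solves the homogeneous equation (r = 3 is a root of multiplicity 1), multiply the trial by t. Try x_p = A*t*exp(3*t). Substituting into the equation and dividing by exp(3*t) gives A = 1, so x_p = t*exp(3*t).
General solution: x = C2 + C1*exp(3*t) + t*exp(3*t).
Apply the initial conditions: x(0) = C1 + C2 = 4 and x'(0) = 1 + 3*C1 = 0. Solving gives C1 = -1/3, C2 = 13/3.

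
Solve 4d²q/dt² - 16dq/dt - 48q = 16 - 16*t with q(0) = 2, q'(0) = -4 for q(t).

Divide through by 4: q'' - 4q' - 12q = 4 - 4*t.
Characteristic equation r² - 4r - 12 = 0 factors as (r + 2)(r - 6) = 0, so r = -2, 6.
Hence q_h = C1*exp(-2*t) + C2*exp(6*t).
For the particular solution try q_p = A0 + A1*t. Substituting and matching coefficients of each power of t gives A0 = -4/9, A1 = 1/3, so q_p = -4/9 + t/3.
General solution: q = -4/9 + t/3 + C1*exp(-2*t) + C2*exp(6*t).
Apply the initial conditions: q(0) = -4/9 + C1 + C2 = 2 and q'(0) = 1/3 - 2*C1 + 6*C2 = -4. Solving gives C1 = 19/8, C2 = 5/72.

q = -4/9 + t/3 + 5*exp(6*t)/72 + 19*exp(-2*t)/8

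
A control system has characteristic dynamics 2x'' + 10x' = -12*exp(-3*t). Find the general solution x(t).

x = C2 + C1*exp(-5*t) + exp(-3*t)

Divide through by 2: x'' + 5x' = -6*exp(-3*t).
Characteristic equation r² + 5r = 0 factors as (r + 5)r = 0, so r = -5, 0.
Hence x_h = C1*exp(-5*t) + C2.
Try x_p = A*exp(-3*t). Substituting into the equation and dividing by exp(-3*t) gives A = 1, so x_p = exp(-3*t).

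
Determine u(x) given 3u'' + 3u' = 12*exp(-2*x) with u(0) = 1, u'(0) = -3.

Divide through by 3: u'' + u' = 4*exp(-2*x).
Characteristic equation r² + r = 0 factors as (r + 1)r = 0, so r = -1, 0.
Hence u_h = C1*exp(-x) + C2.
Try u_p = A*exp(-2*x). Substituting into the equation and dividing by exp(-2*x) gives A = 2, so u_p = 2*exp(-2*x).
General solution: u = C2 + 2*exp(-2*x) + C1*exp(-x).
Apply the initial conditions: u(0) = 2 + C1 + C2 = 1 and u'(0) = -4 - C1 = -3. Solving gives C1 = -1, C2 = 0.

u = -exp(-x) + 2*exp(-2*x)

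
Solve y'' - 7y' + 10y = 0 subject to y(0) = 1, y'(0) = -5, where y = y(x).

Characteristic equation r² - 7r + 10 = 0 factors as (r - 2)(r - 5) = 0, so r = 2, 5.
Hence y_h = C1*exp(2*x) + C2*exp(5*x).
Apply the initial conditions: y(0) = C1 + C2 = 1 and y'(0) = 2*C1 + 5*C2 = -5. Solving gives C1 = 10/3, C2 = -7/3.

y = -7*exp(5*x)/3 + 10*exp(2*x)/3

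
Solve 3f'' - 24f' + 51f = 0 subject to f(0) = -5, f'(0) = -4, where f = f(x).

Divide through by 3: f'' - 8f' + 17f = 0.
Characteristic equation r² - 8r + 17 = 0 has discriminant (-8)² - 4·(17) = -4 < 0, so r = 4 ± i.
Hence f_h = C1*cos(x)*exp(4*x) + C2*exp(4*x)*sin(x).
Apply the initial conditions: f(0) = C1 = -5 and f'(0) = C2 + 4*C1 = -4. Solving gives C1 = -5, C2 = 16.

f = -5*cos(x)*exp(4*x) + 16*exp(4*x)*sin(x)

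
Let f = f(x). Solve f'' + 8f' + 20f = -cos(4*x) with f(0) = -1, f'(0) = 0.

f = -2*sin(4*x)/65 - cos(4*x)/260 - 259*cos(2*x)*exp(-4*x)/260 - 251*exp(-4*x)*sin(2*x)/130

Characteristic equation r² + 8r + 20 = 0 has discriminant (8)² - 4·(20) = -16 < 0, so r = -4 ± 2i.
Hence f_h = C1*cos(2*x)*exp(-4*x) + C2*exp(-4*x)*sin(2*x).
Try f_p = A*cos(4*x) + B*sin(4*x). Substituting and equating the coefficients of cos(4x) and sin(4x) gives A = -1/260, B = -2/65, so f_p = -2*sin(4*x)/65 - cos(4*x)/260.
General solution: f = -2*sin(4*x)/65 - cos(4*x)/260 + C1*cos(2*x)*exp(-4*x) + C2*exp(-4*x)*sin(2*x).
Apply the initial conditions: f(0) = -1/260 + C1 = -1 and f'(0) = -8/65 - 4*C1 + 2*C2 = 0. Solving gives C1 = -259/260, C2 = -251/130.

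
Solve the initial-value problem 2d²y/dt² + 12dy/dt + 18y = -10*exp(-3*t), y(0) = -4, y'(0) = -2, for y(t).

y = -4*exp(-3*t) - 14*t*exp(-3*t) - 5*t**2*exp(-3*t)/2

Divide through by 2: y'' + 6y' + 9y = -5*exp(-3*t).
Characteristic equation r² + 6r + 9 = 0 has discriminant (6)² - 4·(9) = 0, so r = -3 is a repeated root.
Hence y_h = (C1 + C2*t)*exp(-3*t).
Since exp(-3*t) solves the homogeneous equation (r = -3 is a root of multiplicity 2), multiply the trial by t^2. Try y_p = A*t^2*exp(-3*t). Substituting into the equation and dividing by exp(-3*t) gives A = -5/2, so y_p = -5*t^2*exp(-3*t)/2.
General solution: y = C1*exp(-3*t) - 5*t^2*exp(-3*t)/2 + C2*t*exp(-3*t).
Apply the initial conditions: y(0) = C1 = -4 and y'(0) = C2 - 3*C1 = -2. Solving gives C1 = -4, C2 = -14.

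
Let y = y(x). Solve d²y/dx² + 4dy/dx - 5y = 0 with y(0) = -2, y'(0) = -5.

Characteristic equation r² + 4r - 5 = 0 factors as (r - 1)(r + 5) = 0, so r = 1, -5.
Hence y_h = C1*exp(x) + C2*exp(-5*x).
Apply the initial conditions: y(0) = C1 + C2 = -2 and y'(0) = C1 - 5*C2 = -5. Solving gives C1 = -5/2, C2 = 1/2.

y = exp(-5*x)/2 - 5*exp(x)/2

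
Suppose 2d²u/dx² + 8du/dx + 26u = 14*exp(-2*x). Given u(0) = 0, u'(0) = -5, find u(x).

Divide through by 2: u'' + 4u' + 13u = 7*exp(-2*x).
Characteristic equation r² + 4r + 13 = 0 has discriminant (4)² - 4·(13) = -36 < 0, so r = -2 ± 3i.
Hence u_h = C1*cos(3*x)*exp(-2*x) + C2*exp(-2*x)*sin(3*x).
Try u_p = A*exp(-2*x). Substituting into the equation and dividing by exp(-2*x) gives A = 7/9, so u_p = 7*exp(-2*x)/9.
General solution: u = 7*exp(-2*x)/9 + C1*cos(3*x)*exp(-2*x) + C2*exp(-2*x)*sin(3*x).
Apply the initial conditions: u(0) = 7/9 + C1 = 0 and u'(0) = -14/9 - 2*C1 + 3*C2 = -5. Solving gives C1 = -7/9, C2 = -5/3.

u = 7*exp(-2*x)/9 - 7*cos(3*x)*exp(-2*x)/9 - 5*exp(-2*x)*sin(3*x)/3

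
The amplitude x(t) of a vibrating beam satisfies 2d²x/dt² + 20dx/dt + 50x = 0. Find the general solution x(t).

Divide through by 2: x'' + 10x' + 25x = 0.
Characteristic equation r² + 10r + 25 = 0 has discriminant (10)² - 4·(25) = 0, so r = -5 is a repeated root.
Hence x_h = (C1 + C2*t)*exp(-5*t).

x = C1*exp(-5*t) + C2*t*exp(-5*t)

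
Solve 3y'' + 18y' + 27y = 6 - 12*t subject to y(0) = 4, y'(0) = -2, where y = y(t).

y = 14/27 - 4*t/9 + 94*exp(-3*t)/27 + 80*t*exp(-3*t)/9

Divide through by 3: y'' + 6y' + 9y = 2 - 4*t.
Characteristic equation r² + 6r + 9 = 0 has discriminant (6)² - 4·(9) = 0, so r = -3 is a repeated root.
Hence y_h = (C1 + C2*t)*exp(-3*t).
For the particular solution try y_p = A0 + A1*t. Substituting and matching coefficients of each power of t gives A0 = 14/27, A1 = -4/9, so y_p = 14/27 - 4*t/9.
General solution: y = 14/27 - 4*t/9 + C1*exp(-3*t) + C2*t*exp(-3*t).
Apply the initial conditions: y(0) = 14/27 + C1 = 4 and y'(0) = -4/9 + C2 - 3*C1 = -2. Solving gives C1 = 94/27, C2 = 80/9.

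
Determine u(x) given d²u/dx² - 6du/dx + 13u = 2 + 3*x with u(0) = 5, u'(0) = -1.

Characteristic equation r² - 6r + 13 = 0 has discriminant (-6)² - 4·(13) = -16 < 0, so r = 3 ± 2i.
Hence u_h = C1*cos(2*x)*exp(3*x) + C2*exp(3*x)*sin(2*x).
For the particular solution try u_p = A0 + A1*x. Substituting and matching coefficients of each power of x gives A0 = 44/169, A1 = 3/13, so u_p = 44/169 + 3*x/13.
General solution: u = 44/169 + 3*x/13 + C1*cos(2*x)*exp(3*x) + C2*exp(3*x)*sin(2*x).
Apply the initial conditions: u(0) = 44/169 + C1 = 5 and u'(0) = 3/13 + 2*C2 + 3*C1 = -1. Solving gives C1 = 801/169, C2 = -2611/338.

u = 44/169 + 3*x/13 - 2611*exp(3*x)*sin(2*x)/338 + 801*cos(2*x)*exp(3*x)/169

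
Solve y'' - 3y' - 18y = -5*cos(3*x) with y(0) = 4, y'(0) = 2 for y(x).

Characteristic equation r² - 3r - 18 = 0 factors as (r - 6)(r + 3) = 0, so r = 6, -3.
Hence y_h = C1*exp(6*x) + C2*exp(-3*x).
Try y_p = A*cos(3*x) + B*sin(3*x). Substituting and equating the coefficients of cos(3x) and sin(3x) gives A = 1/6, B = 1/18, so y_p = cos(3*x)/6 + sin(3*x)/18.
General solution: y = cos(3*x)/6 + sin(3*x)/18 + C1*exp(6*x) + C2*exp(-3*x).
Apply the initial conditions: y(0) = 1/6 + C1 + C2 = 4 and y'(0) = 1/6 - 3*C2 + 6*C1 = 2. Solving gives C1 = 40/27, C2 = 127/54.

y = cos(3*x)/6 + sin(3*x)/18 + 40*exp(6*x)/27 + 127*exp(-3*x)/54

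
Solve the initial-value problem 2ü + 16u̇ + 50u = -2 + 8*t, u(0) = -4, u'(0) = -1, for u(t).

Divide through by 2: u'' + 8u' + 25u = -1 + 4*t.
Characteristic equation r² + 8r + 25 = 0 has discriminant (8)² - 4·(25) = -36 < 0, so r = -4 ± 3i.
Hence u_h = C1*cos(3*t)*exp(-4*t) + C2*exp(-4*t)*sin(3*t).
For the particular solution try u_p = A0 + A1*t. Substituting and matching coefficients of each power of t gives A0 = -57/625, A1 = 4/25, so u_p = -57/625 + 4*t/25.
General solution: u = -57/625 + 4*t/25 + C1*cos(3*t)*exp(-4*t) + C2*exp(-4*t)*sin(3*t).
Apply the initial conditions: u(0) = -57/625 + C1 = -4 and u'(0) = 4/25 - 4*C1 + 3*C2 = -1. Solving gives C1 = -2443/625, C2 = -3499/625.

u = -57/625 + 4*t/25 - 3499*exp(-4*t)*sin(3*t)/625 - 2443*cos(3*t)*exp(-4*t)/625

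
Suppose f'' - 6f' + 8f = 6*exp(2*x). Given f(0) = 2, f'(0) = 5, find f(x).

f = 2*exp(4*x) - 3*x*exp(2*x)

Characteristic equation r² - 6r + 8 = 0 factors as (r - 4)(r - 2) = 0, so r = 4, 2.
Hence f_h = C1*exp(4*x) + C2*exp(2*x).
Since exp(2*x) solves the homogeneous equation (r = 2 is a root of multiplicity 1), multiply the trial by x. Try f_p = A*x*exp(2*x). Substituting into the equation and dividing by exp(2*x) gives A = -3, so f_p = -3*x*exp(2*x).
General solution: f = C1*exp(4*x) + C2*exp(2*x) - 3*x*exp(2*x).
Apply the initial conditions: f(0) = C1 + C2 = 2 and f'(0) = -3 + 2*C2 + 4*C1 = 5. Solving gives C1 = 2, C2 = 0.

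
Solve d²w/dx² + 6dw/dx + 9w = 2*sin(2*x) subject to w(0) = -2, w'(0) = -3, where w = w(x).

Characteristic equation r² + 6r + 9 = 0 has discriminant (6)² - 4·(9) = 0, so r = -3 is a repeated root.
Hence w_h = (C1 + C2*x)*exp(-3*x).
Try w_p = A*cos(2*x) + B*sin(2*x). Substituting and equating the coefficients of cos(2x) and sin(2x) gives A = -24/169, B = 10/169, so w_p = -24*cos(2*x)/169 + 10*sin(2*x)/169.
General solution: w = -24*cos(2*x)/169 + 10*sin(2*x)/169 + C1*exp(-3*x) + C2*x*exp(-3*x).
Apply the initial conditions: w(0) = -24/169 + C1 = -2 and w'(0) = 20/169 + C2 - 3*C1 = -3. Solving gives C1 = -314/169, C2 = -113/13.

w = -314*exp(-3*x)/169 - 24*cos(2*x)/169 + 10*sin(2*x)/169 - 113*x*exp(-3*x)/13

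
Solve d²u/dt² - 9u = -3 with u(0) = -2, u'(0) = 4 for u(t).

Characteristic equation r² - 9 = 0 factors as (r + 3)(r - 3) = 0, so r = -3, 3.
Hence u_h = C1*exp(-3*t) + C2*exp(3*t).
For the particular solution try u_p = A0. Substituting and matching coefficients of each power of t gives A0 = 1/3, so u_p = 1/3.
General solution: u = 1/3 + C1*exp(-3*t) + C2*exp(3*t).
Apply the initial conditions: u(0) = 1/3 + C1 + C2 = -2 and u'(0) = -3*C1 + 3*C2 = 4. Solving gives C1 = -11/6, C2 = -1/2.

u = 1/3 - 11*exp(-3*t)/6 - exp(3*t)/2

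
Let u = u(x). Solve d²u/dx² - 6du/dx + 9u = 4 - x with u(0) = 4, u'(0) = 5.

u = 10/27 - x/9 + 98*exp(3*x)/27 - 52*x*exp(3*x)/9

Characteristic equation r² - 6r + 9 = 0 has discriminant (-6)² - 4·(9) = 0, so r = 3 is a repeated root.
Hence u_h = (C1 + C2*x)*exp(3*x).
For the particular solution try u_p = A0 + A1*x. Substituting and matching coefficients of each power of x gives A0 = 10/27, A1 = -1/9, so u_p = 10/27 - x/9.
General solution: u = 10/27 - x/9 + C1*exp(3*x) + C2*x*exp(3*x).
Apply the initial conditions: u(0) = 10/27 + C1 = 4 and u'(0) = -1/9 + C2 + 3*C1 = 5. Solving gives C1 = 98/27, C2 = -52/9.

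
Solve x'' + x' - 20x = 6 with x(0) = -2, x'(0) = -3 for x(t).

Characteristic equation r² + r - 20 = 0 factors as (r - 4)(r + 5) = 0, so r = 4, -5.
Hence x_h = C1*exp(4*t) + C2*exp(-5*t).
For the particular solution try x_p = A0. Substituting and matching coefficients of each power of t gives A0 = -3/10, so x_p = -3/10.
General solution: x = -3/10 + C1*exp(4*t) + C2*exp(-5*t).
Apply the initial conditions: x(0) = -3/10 + C1 + C2 = -2 and x'(0) = -5*C2 + 4*C1 = -3. Solving gives C1 = -23/18, C2 = -19/45.

x = -3/10 - 23*exp(4*t)/18 - 19*exp(-5*t)/45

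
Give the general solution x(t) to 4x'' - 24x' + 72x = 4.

x = 1/18 + C1*cos(3*t)*exp(3*t) + C2*exp(3*t)*sin(3*t)

Divide through by 4: x'' - 6x' + 18x = 1.
Characteristic equation r² - 6r + 18 = 0 has discriminant (-6)² - 4·(18) = -36 < 0, so r = 3 ± 3i.
Hence x_h = C1*cos(3*t)*exp(3*t) + C2*exp(3*t)*sin(3*t).
For the particular solution try x_p = A0. Substituting and matching coefficients of each power of t gives A0 = 1/18, so x_p = 1/18.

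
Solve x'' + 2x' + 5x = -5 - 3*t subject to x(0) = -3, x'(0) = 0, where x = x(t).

x = -19/25 - 3*t/5 - 56*cos(2*t)*exp(-t)/25 - 41*exp(-t)*sin(2*t)/50

Characteristic equation r² + 2r + 5 = 0 has discriminant (2)² - 4·(5) = -16 < 0, so r = -1 ± 2i.
Hence x_h = C1*cos(2*t)*exp(-t) + C2*exp(-t)*sin(2*t).
For the particular solution try x_p = A0 + A1*t. Substituting and matching coefficients of each power of t gives A0 = -19/25, A1 = -3/5, so x_p = -19/25 - 3*t/5.
General solution: x = -19/25 - 3*t/5 + C1*cos(2*t)*exp(-t) + C2*exp(-t)*sin(2*t).
Apply the initial conditions: x(0) = -19/25 + C1 = -3 and x'(0) = -3/5 - C1 + 2*C2 = 0. Solving gives C1 = -56/25, C2 = -41/50.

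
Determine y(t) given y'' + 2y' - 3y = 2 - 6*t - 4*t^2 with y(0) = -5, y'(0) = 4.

y = 74/27 - 215*exp(-3*t)/108 - 23*exp(t)/4 + 4*t**2/3 + 34*t/9

Characteristic equation r² + 2r - 3 = 0 factors as (r + 3)(r - 1) = 0, so r = -3, 1.
Hence y_h = C1*exp(-3*t) + C2*exp(t).
For the particular solution try y_p = A0 + A1*t + A2*t^2. Substituting and matching coefficients of each power of t gives A0 = 74/27, A1 = 34/9, A2 = 4/3, so y_p = 74/27 + 4*t^2/3 + 34*t/9.
General solution: y = 74/27 + 4*t^2/3 + 34*t/9 + C1*exp(-3*t) + C2*exp(t).
Apply the initial conditions: y(0) = 74/27 + C1 + C2 = -5 and y'(0) = 34/9 + C2 - 3*C1 = 4. Solving gives C1 = -215/108, C2 = -23/4.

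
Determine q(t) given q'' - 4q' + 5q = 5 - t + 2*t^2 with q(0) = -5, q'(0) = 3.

Characteristic equation r² - 4r + 5 = 0 has discriminant (-4)² - 4·(5) = -4 < 0, so r = 2 ± i.
Hence q_h = C1*cos(t)*exp(2*t) + C2*exp(2*t)*sin(t).
For the particular solution try q_p = A0 + A1*t + A2*t^2. Substituting and matching coefficients of each power of t gives A0 = 149/125, A1 = 11/25, A2 = 2/5, so q_p = 149/125 + 2*t^2/5 + 11*t/25.
General solution: q = 149/125 + 2*t^2/5 + 11*t/25 + C1*cos(t)*exp(2*t) + C2*exp(2*t)*sin(t).
Apply the initial conditions: q(0) = 149/125 + C1 = -5 and q'(0) = 11/25 + C2 + 2*C1 = 3. Solving gives C1 = -774/125, C2 = 1868/125.

q = 149/125 + 2*t**2/5 + 11*t/25 - 774*cos(t)*exp(2*t)/125 + 1868*exp(2*t)*sin(t)/125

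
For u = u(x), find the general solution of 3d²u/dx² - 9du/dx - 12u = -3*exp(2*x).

Divide through by 3: u'' - 3u' - 4u = -exp(2*x).
Characteristic equation r² - 3r - 4 = 0 factors as (r - 4)(r + 1) = 0, so r = 4, -1.
Hence u_h = C1*exp(4*x) + C2*exp(-x).
Try u_p = A*exp(2*x). Substituting into the equation and dividing by exp(2*x) gives A = 1/6, so u_p = exp(2*x)/6.

u = exp(2*x)/6 + C1*exp(4*x) + C2*exp(-x)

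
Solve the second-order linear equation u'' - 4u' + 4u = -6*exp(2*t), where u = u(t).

Characteristic equation r² - 4r + 4 = 0 has discriminant (-4)² - 4·(4) = 0, so r = 2 is a repeated root.
Hence u_h = (C1 + C2*t)*exp(2*t).
Since exp(2*t) solves the homogeneous equation (r = 2 is a root of multiplicity 2), multiply the trial by t^2. Try u_p = A*t^2*exp(2*t). Substituting into the equation and dividing by exp(2*t) gives A = -3, so u_p = -3*t^2*exp(2*t).

u = C1*exp(2*t) - 3*t**2*exp(2*t) + C2*t*exp(2*t)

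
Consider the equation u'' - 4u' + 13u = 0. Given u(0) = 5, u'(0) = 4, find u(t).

u = -2*exp(2*t)*sin(3*t) + 5*cos(3*t)*exp(2*t)

Characteristic equation r² - 4r + 13 = 0 has discriminant (-4)² - 4·(13) = -36 < 0, so r = 2 ± 3i.
Hence u_h = C1*cos(3*t)*exp(2*t) + C2*exp(2*t)*sin(3*t).
Apply the initial conditions: u(0) = C1 = 5 and u'(0) = 2*C1 + 3*C2 = 4. Solving gives C1 = 5, C2 = -2.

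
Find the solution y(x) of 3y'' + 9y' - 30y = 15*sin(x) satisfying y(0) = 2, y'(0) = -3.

y = -11*sin(x)/26 - 3*cos(x)/26 + 8*exp(2*x)/7 + 177*exp(-5*x)/182

Divide through by 3: y'' + 3y' - 10y = 5*sin(x).
Characteristic equation r² + 3r - 10 = 0 factors as (r + 5)(r - 2) = 0, so r = -5, 2.
Hence y_h = C1*exp(-5*x) + C2*exp(2*x).
Try y_p = A*cos(x) + B*sin(x). Substituting and equating the coefficients of cos(x) and sin(x) gives A = -3/26, B = -11/26, so y_p = -11*sin(x)/26 - 3*cos(x)/26.
General solution: y = -11*sin(x)/26 - 3*cos(x)/26 + C1*exp(-5*x) + C2*exp(2*x).
Apply the initial conditions: y(0) = -3/26 + C1 + C2 = 2 and y'(0) = -11/26 - 5*C1 + 2*C2 = -3. Solving gives C1 = 177/182, C2 = 8/7.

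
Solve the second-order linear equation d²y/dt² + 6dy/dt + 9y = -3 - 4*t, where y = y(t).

y = -1/27 - 4*t/9 + C1*exp(-3*t) + C2*t*exp(-3*t)

Characteristic equation r² + 6r + 9 = 0 has discriminant (6)² - 4·(9) = 0, so r = -3 is a repeated root.
Hence y_h = (C1 + C2*t)*exp(-3*t).
For the particular solution try y_p = A0 + A1*t. Substituting and matching coefficients of each power of t gives A0 = -1/27, A1 = -4/9, so y_p = -1/27 - 4*t/9.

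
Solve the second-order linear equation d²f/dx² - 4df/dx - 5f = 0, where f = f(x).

Characteristic equation r² - 4r - 5 = 0 factors as (r + 1)(r - 5) = 0, so r = -1, 5.
Hence f_h = C1*exp(-x) + C2*exp(5*x).

f = C1*exp(-x) + C2*exp(5*x)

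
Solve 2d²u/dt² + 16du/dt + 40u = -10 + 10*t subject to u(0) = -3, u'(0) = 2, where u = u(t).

Divide through by 2: u'' + 8u' + 20u = -5 + 5*t.
Characteristic equation r² + 8r + 20 = 0 has discriminant (8)² - 4·(20) = -16 < 0, so r = -4 ± 2i.
Hence u_h = C1*cos(2*t)*exp(-4*t) + C2*exp(-4*t)*sin(2*t).
For the particular solution try u_p = A0 + A1*t. Substituting and matching coefficients of each power of t gives A0 = -7/20, A1 = 1/4, so u_p = -7/20 + t/4.
General solution: u = -7/20 + t/4 + C1*cos(2*t)*exp(-4*t) + C2*exp(-4*t)*sin(2*t).
Apply the initial conditions: u(0) = -7/20 + C1 = -3 and u'(0) = 1/4 - 4*C1 + 2*C2 = 2. Solving gives C1 = -53/20, C2 = -177/40.

u = -7/20 + t/4 - 177*exp(-4*t)*sin(2*t)/40 - 53*cos(2*t)*exp(-4*t)/20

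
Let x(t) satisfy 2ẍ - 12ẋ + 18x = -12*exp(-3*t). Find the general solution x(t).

Divide through by 2: x'' - 6x' + 9x = -6*exp(-3*t).
Characteristic equation r² - 6r + 9 = 0 has discriminant (-6)² - 4·(9) = 0, so r = 3 is a repeated root.
Hence x_h = (C1 + C2*t)*exp(3*t).
Try x_p = A*exp(-3*t). Substituting into the equation and dividing by exp(-3*t) gives A = -1/6, so x_p = -exp(-3*t)/6.

x = -exp(-3*t)/6 + C1*exp(3*t) + C2*t*exp(3*t)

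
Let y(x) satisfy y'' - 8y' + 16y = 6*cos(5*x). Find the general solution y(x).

Characteristic equation r² - 8r + 16 = 0 has discriminant (-8)² - 4·(16) = 0, so r = 4 is a repeated root.
Hence y_h = (C1 + C2*x)*exp(4*x).
Try y_p = A*cos(5*x) + B*sin(5*x). Substituting and equating the coefficients of cos(5x) and sin(5x) gives A = -54/1681, B = -240/1681, so y_p = -240*sin(5*x)/1681 - 54*cos(5*x)/1681.

y = -240*sin(5*x)/1681 - 54*cos(5*x)/1681 + C1*exp(4*x) + C2*x*exp(4*x)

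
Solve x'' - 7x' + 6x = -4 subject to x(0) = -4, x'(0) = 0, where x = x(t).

x = -2/3 - 4*exp(t) + 2*exp(6*t)/3

Characteristic equation r² - 7r + 6 = 0 factors as (r - 1)(r - 6) = 0, so r = 1, 6.
Hence x_h = C1*exp(t) + C2*exp(6*t).
For the particular solution try x_p = A0. Substituting and matching coefficients of each power of t gives A0 = -2/3, so x_p = -2/3.
General solution: x = -2/3 + C1*exp(t) + C2*exp(6*t).
Apply the initial conditions: x(0) = -2/3 + C1 + C2 = -4 and x'(0) = C1 + 6*C2 = 0. Solving gives C1 = -4, C2 = 2/3.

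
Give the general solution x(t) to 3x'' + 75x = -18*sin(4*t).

x = -2*sin(4*t)/3 + C1*cos(5*t) + C2*sin(5*t)

Divide through by 3: x'' + 25x = -6*sin(4*t).
Characteristic equation r² + 25 = 0 has discriminant (0)² - 4·(25) = -100 < 0, so r = ± 5i.
Hence x_h = C1*cos(5*t) + C2*sin(5*t).
Try x_p = A*cos(4*t) + B*sin(4*t). Substituting and equating the coefficients of cos(4t) and sin(4t) gives A = 0, B = -2/3, so x_p = -2*sin(4*t)/3.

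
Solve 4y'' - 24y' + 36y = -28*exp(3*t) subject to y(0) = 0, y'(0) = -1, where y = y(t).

Divide through by 4: y'' - 6y' + 9y = -7*exp(3*t).
Characteristic equation r² - 6r + 9 = 0 has discriminant (-6)² - 4·(9) = 0, so r = 3 is a repeated root.
Hence y_h = (C1 + C2*t)*exp(3*t).
Since exp(3*t) solves the homogeneous equation (r = 3 is a root of multiplicity 2), multiply the trial by t^2. Try y_p = A*t^2*exp(3*t). Substituting into the equation and dividing by exp(3*t) gives A = -7/2, so y_p = -7*t^2*exp(3*t)/2.
General solution: y = C1*exp(3*t) - 7*t^2*exp(3*t)/2 + C2*t*exp(3*t).
Apply the initial conditions: y(0) = C1 = 0 and y'(0) = C2 + 3*C1 = -1. Solving gives C1 = 0, C2 = -1.

y = -t*exp(3*t) - 7*t**2*exp(3*t)/2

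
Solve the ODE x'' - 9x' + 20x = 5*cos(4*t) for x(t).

Characteristic equation r² - 9r + 20 = 0 factors as (r - 4)(r - 5) = 0, so r = 4, 5.
Hence x_h = C1*exp(4*t) + C2*exp(5*t).
Try x_p = A*cos(4*t) + B*sin(4*t). Substituting and equating the coefficients of cos(4t) and sin(4t) gives A = 5/328, B = -45/328, so x_p = -45*sin(4*t)/328 + 5*cos(4*t)/328.

x = -45*sin(4*t)/328 + 5*cos(4*t)/328 + C1*exp(4*t) + C2*exp(5*t)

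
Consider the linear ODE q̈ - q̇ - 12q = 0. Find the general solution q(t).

Characteristic equation r² - r - 12 = 0 factors as (r + 3)(r - 4) = 0, so r = -3, 4.
Hence q_h = C1*exp(-3*t) + C2*exp(4*t).

q = C1*exp(-3*t) + C2*exp(4*t)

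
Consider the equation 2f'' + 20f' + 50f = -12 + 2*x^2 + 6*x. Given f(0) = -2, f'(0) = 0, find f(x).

f = -174/625 - 1076*exp(-5*x)/625 + x**2/25 + 11*x/125 - 1087*x*exp(-5*x)/125

Divide through by 2: f'' + 10f' + 25f = -6 + x^2 + 3*x.
Characteristic equation r² + 10r + 25 = 0 has discriminant (10)² - 4·(25) = 0, so r = -5 is a repeated root.
Hence f_h = (C1 + C2*x)*exp(-5*x).
For the particular solution try f_p = A0 + A1*x + A2*x^2. Substituting and matching coefficients of each power of x gives A0 = -174/625, A1 = 11/125, A2 = 1/25, so f_p = -174/625 + x^2/25 + 11*x/125.
General solution: f = -174/625 + x^2/25 + 11*x/125 + C1*exp(-5*x) + C2*x*exp(-5*x).
Apply the initial conditions: f(0) = -174/625 + C1 = -2 and f'(0) = 11/125 + C2 - 5*C1 = 0. Solving gives C1 = -1076/625, C2 = -1087/125.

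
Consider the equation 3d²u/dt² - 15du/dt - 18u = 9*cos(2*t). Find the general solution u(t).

u = -3*cos(2*t)/20 - 3*sin(2*t)/20 + C1*exp(-t) + C2*exp(6*t)

Divide through by 3: u'' - 5u' - 6u = 3*cos(2*t).
Characteristic equation r² - 5r - 6 = 0 factors as (r + 1)(r - 6) = 0, so r = -1, 6.
Hence u_h = C1*exp(-t) + C2*exp(6*t).
Try u_p = A*cos(2*t) + B*sin(2*t). Substituting and equating the coefficients of cos(2t) and sin(2t) gives A = -3/20, B = -3/20, so u_p = -3*cos(2*t)/20 - 3*sin(2*t)/20.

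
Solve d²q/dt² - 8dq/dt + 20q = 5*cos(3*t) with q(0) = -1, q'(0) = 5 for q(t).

Characteristic equation r² - 8r + 20 = 0 has discriminant (-8)² - 4·(20) = -16 < 0, so r = 4 ± 2i.
Hence q_h = C1*cos(2*t)*exp(4*t) + C2*exp(4*t)*sin(2*t).
Try q_p = A*cos(3*t) + B*sin(3*t). Substituting and equating the coefficients of cos(3t) and sin(3t) gives A = 55/697, B = -120/697, so q_p = -120*sin(3*t)/697 + 55*cos(3*t)/697.
General solution: q = -120*sin(3*t)/697 + 55*cos(3*t)/697 + C1*cos(2*t)*exp(4*t) + C2*exp(4*t)*sin(2*t).
Apply the initial conditions: q(0) = 55/697 + C1 = -1 and q'(0) = -360/697 + 2*C2 + 4*C1 = 5. Solving gives C1 = -752/697, C2 = 6853/1394.

q = -120*sin(3*t)/697 + 55*cos(3*t)/697 - 752*cos(2*t)*exp(4*t)/697 + 6853*exp(4*t)*sin(2*t)/1394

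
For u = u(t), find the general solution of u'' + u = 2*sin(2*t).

Characteristic equation r² + 1 = 0 has discriminant (0)² - 4·(1) = -4 < 0, so r = ± i.
Hence u_h = C1*cos(t) + C2*sin(t).
Try u_p = A*cos(2*t) + B*sin(2*t). Substituting and equating the coefficients of cos(2t) and sin(2t) gives A = 0, B = -2/3, so u_p = -2*sin(2*t)/3.

u = -2*sin(2*t)/3 + C1*cos(t) + C2*sin(t)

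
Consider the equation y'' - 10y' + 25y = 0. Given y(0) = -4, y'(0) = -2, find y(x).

y = -4*exp(5*x) + 18*x*exp(5*x)

Characteristic equation r² - 10r + 25 = 0 has discriminant (-10)² - 4·(25) = 0, so r = 5 is a repeated root.
Hence y_h = (C1 + C2*x)*exp(5*x).
Apply the initial conditions: y(0) = C1 = -4 and y'(0) = C2 + 5*C1 = -2. Solving gives C1 = -4, C2 = 18.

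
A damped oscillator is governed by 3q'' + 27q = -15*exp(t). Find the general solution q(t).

Divide through by 3: q'' + 9q = -5*exp(t).
Characteristic equation r² + 9 = 0 has discriminant (0)² - 4·(9) = -36 < 0, so r = ± 3i.
Hence q_h = C1*cos(3*t) + C2*sin(3*t).
Try q_p = A*exp(t). Substituting into the equation and dividing by exp(t) gives A = -1/2, so q_p = -exp(t)/2.

q = -exp(t)/2 + C1*cos(3*t) + C2*sin(3*t)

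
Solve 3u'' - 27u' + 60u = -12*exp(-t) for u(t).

u = -2*exp(-t)/15 + C1*exp(4*t) + C2*exp(5*t)

Divide through by 3: u'' - 9u' + 20u = -4*exp(-t).
Characteristic equation r² - 9r + 20 = 0 factors as (r - 4)(r - 5) = 0, so r = 4, 5.
Hence u_h = C1*exp(4*t) + C2*exp(5*t).
Try u_p = A*exp(-t). Substituting into the equation and dividing by exp(-t) gives A = -2/15, so u_p = -2*exp(-t)/15.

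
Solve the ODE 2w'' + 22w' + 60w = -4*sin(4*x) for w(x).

Divide through by 2: w'' + 11w' + 30w = -2*sin(4*x).
Characteristic equation r² + 11r + 30 = 0 factors as (r + 6)(r + 5) = 0, so r = -6, -5.
Hence w_h = C1*exp(-6*x) + C2*exp(-5*x).
Try w_p = A*cos(4*x) + B*sin(4*x). Substituting and equating the coefficients of cos(4x) and sin(4x) gives A = 22/533, B = -7/533, so w_p = -7*sin(4*x)/533 + 22*cos(4*x)/533.

w = -7*sin(4*x)/533 + 22*cos(4*x)/533 + C1*exp(-6*x) + C2*exp(-5*x)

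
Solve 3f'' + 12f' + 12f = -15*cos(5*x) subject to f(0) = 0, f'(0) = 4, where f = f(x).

Divide through by 3: f'' + 4f' + 4f = -5*cos(5*x).
Characteristic equation r² + 4r + 4 = 0 has discriminant (4)² - 4·(4) = 0, so r = -2 is a repeated root.
Hence f_h = (C1 + C2*x)*exp(-2*x).
Try f_p = A*cos(5*x) + B*sin(5*x). Substituting and equating the coefficients of cos(5x) and sin(5x) gives A = 105/841, B = -100/841, so f_p = -100*sin(5*x)/841 + 105*cos(5*x)/841.
General solution: f = -100*sin(5*x)/841 + 105*cos(5*x)/841 + C1*exp(-2*x) + C2*x*exp(-2*x).
Apply the initial conditions: f(0) = 105/841 + C1 = 0 and f'(0) = -500/841 + C2 - 2*C1 = 4. Solving gives C1 = -105/841, C2 = 126/29.

f = -105*exp(-2*x)/841 - 100*sin(5*x)/841 + 105*cos(5*x)/841 + 126*x*exp(-2*x)/29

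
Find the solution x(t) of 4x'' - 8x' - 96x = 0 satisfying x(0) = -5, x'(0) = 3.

x = -33*exp(-4*t)/10 - 17*exp(6*t)/10

Divide through by 4: x'' - 2x' - 24x = 0.
Characteristic equation r² - 2r - 24 = 0 factors as (r + 4)(r - 6) = 0, so r = -4, 6.
Hence x_h = C1*exp(-4*t) + C2*exp(6*t).
Apply the initial conditions: x(0) = C1 + C2 = -5 and x'(0) = -4*C1 + 6*C2 = 3. Solving gives C1 = -33/10, C2 = -17/10.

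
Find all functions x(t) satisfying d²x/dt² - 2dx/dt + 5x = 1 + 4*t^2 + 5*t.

Characteristic equation r² - 2r + 5 = 0 has discriminant (-2)² - 4·(5) = -16 < 0, so r = 1 ± 2i.
Hence x_h = C1*cos(2*t)*exp(t) + C2*exp(t)*sin(2*t).
For the particular solution try x_p = A0 + A1*t + A2*t^2. Substituting and matching coefficients of each power of t gives A0 = 67/125, A1 = 41/25, A2 = 4/5, so x_p = 67/125 + 4*t^2/5 + 41*t/25.

x = 67/125 + 4*t**2/5 + 41*t/25 + C1*cos(2*t)*exp(t) + C2*exp(t)*sin(2*t)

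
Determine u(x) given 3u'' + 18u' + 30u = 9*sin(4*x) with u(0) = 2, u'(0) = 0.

Divide through by 3: u'' + 6u' + 10u = 3*sin(4*x).
Characteristic equation r² + 6r + 10 = 0 has discriminant (6)² - 4·(10) = -4 < 0, so r = -3 ± i.
Hence u_h = C1*cos(x)*exp(-3*x) + C2*exp(-3*x)*sin(x).
Try u_p = A*cos(4*x) + B*sin(4*x). Substituting and equating the coefficients of cos(4x) and sin(4x) gives A = -2/17, B = -1/34, so u_p = -2*cos(4*x)/17 - sin(4*x)/34.
General solution: u = -2*cos(4*x)/17 - sin(4*x)/34 + C1*cos(x)*exp(-3*x) + C2*exp(-3*x)*sin(x).
Apply the initial conditions: u(0) = -2/17 + C1 = 2 and u'(0) = -2/17 + C2 - 3*C1 = 0. Solving gives C1 = 36/17, C2 = 110/17.

u = -2*cos(4*x)/17 - sin(4*x)/34 + 36*cos(x)*exp(-3*x)/17 + 110*exp(-3*x)*sin(x)/17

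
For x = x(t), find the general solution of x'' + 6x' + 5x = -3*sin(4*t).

x = 33*sin(4*t)/697 + 72*cos(4*t)/697 + C1*exp(-5*t) + C2*exp(-t)

Characteristic equation r² + 6r + 5 = 0 factors as (r + 5)(r + 1) = 0, so r = -5, -1.
Hence x_h = C1*exp(-5*t) + C2*exp(-t).
Try x_p = A*cos(4*t) + B*sin(4*t). Substituting and equating the coefficients of cos(4t) and sin(4t) gives A = 72/697, B = 33/697, so x_p = 33*sin(4*t)/697 + 72*cos(4*t)/697.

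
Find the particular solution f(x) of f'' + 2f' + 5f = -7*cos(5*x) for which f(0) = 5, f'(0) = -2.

Characteristic equation r² + 2r + 5 = 0 has discriminant (2)² - 4·(5) = -16 < 0, so r = -1 ± 2i.
Hence f_h = C1*cos(2*x)*exp(-x) + C2*exp(-x)*sin(2*x).
Try f_p = A*cos(5*x) + B*sin(5*x). Substituting and equating the coefficients of cos(5x) and sin(5x) gives A = 7/25, B = -7/50, so f_p = -7*sin(5*x)/50 + 7*cos(5*x)/25.
General solution: f = -7*sin(5*x)/50 + 7*cos(5*x)/25 + C1*cos(2*x)*exp(-x) + C2*exp(-x)*sin(2*x).
Apply the initial conditions: f(0) = 7/25 + C1 = 5 and f'(0) = -7/10 - C1 + 2*C2 = -2. Solving gives C1 = 118/25, C2 = 171/100.

f = -7*sin(5*x)/50 + 7*cos(5*x)/25 + 118*cos(2*x)*exp(-x)/25 + 171*exp(-x)*sin(2*x)/100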